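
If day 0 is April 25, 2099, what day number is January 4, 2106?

Apr 25, 2099 → Apr 25, 2100: 365 days.
Apr 25, 2100 → Apr 25, 2101: 365 days.
Apr 25, 2101 → Apr 25, 2102: 365 days.
Apr 25, 2102 → Apr 25, 2103: 365 days.
Apr 25, 2103 → Apr 25, 2104: 366 days (Feb 29, 2104 is in that span).
Apr 25, 2104 → Apr 25, 2105: 365 days.
Apr 25, 2105 → May 25, 2105: 30 days (April has 30).
May 25, 2105 → Jun 25, 2105: 31 days (May has 31).
Jun 25, 2105 → Jul 25, 2105: 30 days (June has 30).
Jul 25, 2105 → Aug 25, 2105: 31 days (July has 31).
Aug 25, 2105 → Sep 25, 2105: 31 days (August has 31).
Sep 25, 2105 → Oct 25, 2105: 30 days (September has 30).
Oct 25, 2105 → Nov 25, 2105: 31 days (October has 31).
Nov 25, 2105 → Dec 25, 2105: 30 days (November has 30).
Dec 25, 2105 → Jan 4, 2106: 10 days.
Total: 2445 days.

2445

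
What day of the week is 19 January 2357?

Doomsday rule: the anchor day for the 2300s is Wednesday. For year 57: 57÷12 = 4 r 9, and 9÷4 = 2, so 4+9+2 = 15.
Wednesday + 15 ≡ Thursday — that's 2357's doomsday.
In January the doomsday date is Jan 3 (2357 is not a leap year).
Jan 19 is 16 days after Jan 3; 16 mod 7 = 2, so Thursday + 2 = Saturday.

Saturday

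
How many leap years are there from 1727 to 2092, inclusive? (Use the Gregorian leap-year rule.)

Multiples of 4 in [1727,2092]: 92.
Of those, multiples of 100: 3 (not leap unless ÷400).
Multiples of 400: 1.
Leap years = 92 − 3 + 1 = 90.

90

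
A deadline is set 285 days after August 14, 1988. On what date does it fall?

Aug has 31 days: +18 → Sep 1, 1988 (267 left).
Sep has 30 days: +30 → Oct 1, 1988 (237 left).
Oct has 31 days: +31 → Nov 1, 1988 (206 left).
Nov has 30 days: +30 → Dec 1, 1988 (176 left).
Dec has 31 days: +31 → Jan 1, 1989 (145 left).
Jan has 31 days: +31 → Feb 1, 1989 (114 left).
Feb has 28 days: +28 → Mar 1, 1989 (86 left).
Mar has 31 days: +31 → Apr 1, 1989 (55 left).
Apr has 30 days: +30 → May 1, 1989 (25 left).
+25 → May 26, 1989.

May 26, 1989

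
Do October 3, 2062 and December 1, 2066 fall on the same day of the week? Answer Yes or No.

From Oct 3, 2062 to Dec 1, 2066 is 1520 days.
1520 mod 7 = 1, so they are different weekdays.
(Oct 3, 2062 is a Tuesday; Dec 1, 2066 is a Wednesday.)

No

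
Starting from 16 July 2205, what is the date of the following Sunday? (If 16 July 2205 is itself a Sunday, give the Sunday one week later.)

Jul 16, 2205 is a Tuesday.
From Tuesday to the next Sunday is 5 days.
Jul 16, 2205 + 5 = Jul 21, 2205.

July 21, 2205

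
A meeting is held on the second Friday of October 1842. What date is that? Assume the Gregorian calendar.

October 1, 1842 is a Saturday.
The first Friday is therefore October 7 (6 days later).
The second Friday is 7 + 1×7 = October 14.

October 14, 1842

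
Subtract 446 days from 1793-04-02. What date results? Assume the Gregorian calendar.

January 12, 1792

−365 (one year) → Apr 2, 1792 (81 left).
−2 → Mar 31, 1792 (end of Mar, 31 days; 79 left).
−31 → Feb 29, 1792 (end of Feb, 29 days; 48 left).
−29 → Jan 31, 1792 (end of Jan, 31 days; 19 left).
−19 → Jan 12, 1792.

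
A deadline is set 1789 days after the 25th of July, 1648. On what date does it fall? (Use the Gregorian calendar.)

June 18, 1653

+365 (one year) → Jul 25, 1649 (1424 left).
+365 (one year) → Jul 25, 1650 (1059 left).
+365 (one year) → Jul 25, 1651 (694 left).
+366 (one year; includes Feb 29, 1652) → Jul 25, 1652 (328 left).
Jul has 31 days: +7 → Aug 1, 1652 (321 left).
Aug has 31 days: +31 → Sep 1, 1652 (290 left).
Sep has 30 days: +30 → Oct 1, 1652 (260 left).
Oct has 31 days: +31 → Nov 1, 1652 (229 left).
Nov has 30 days: +30 → Dec 1, 1652 (199 left).
Dec has 31 days: +31 → Jan 1, 1653 (168 left).
Jan has 31 days: +31 → Feb 1, 1653 (137 left).
Feb has 28 days: +28 → Mar 1, 1653 (109 left).
Mar has 31 days: +31 → Apr 1, 1653 (78 left).
Apr has 30 days: +30 → May 1, 1653 (48 left).
May has 31 days: +31 → Jun 1, 1653 (17 left).
+17 → Jun 18, 1653.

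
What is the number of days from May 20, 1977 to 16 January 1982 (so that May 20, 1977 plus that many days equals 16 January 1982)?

1702

May 20, 1977 → May 20, 1978: 365 days.
May 20, 1978 → May 20, 1979: 365 days.
May 20, 1979 → May 20, 1980: 366 days (Feb 29, 1980 is in that span).
May 20, 1980 → May 20, 1981: 365 days.
May 20, 1981 → Jun 20, 1981: 31 days (May has 31).
Jun 20, 1981 → Jul 20, 1981: 30 days (June has 30).
Jul 20, 1981 → Aug 20, 1981: 31 days (July has 31).
Aug 20, 1981 → Sep 20, 1981: 31 days (August has 31).
Sep 20, 1981 → Oct 20, 1981: 30 days (September has 30).
Oct 20, 1981 → Nov 20, 1981: 31 days (October has 31).
Nov 20, 1981 → Dec 20, 1981: 30 days (November has 30).
Dec 20, 1981 → Jan 16, 1982: 27 days.
Total: 1702 days.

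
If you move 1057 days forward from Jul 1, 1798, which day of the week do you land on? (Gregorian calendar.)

First find the weekday of Jul 1, 1798. Doomsday rule: the anchor day for the 1700s is Sunday. For year 98: 98÷12 = 8 r 2, and 2÷4 = 0, so 8+2+0 = 10.
Sunday + 10 ≡ Wednesday — that's 1798's doomsday.
In July the doomsday date is Jul 11.
Jul 1 is 10 days before Jul 11; 10 mod 7 = 3, so Wednesday − 3 = Sunday.
1057 mod 7 = 0, so 1057 days after a Sunday is Sunday + 0 = Sunday.

Sunday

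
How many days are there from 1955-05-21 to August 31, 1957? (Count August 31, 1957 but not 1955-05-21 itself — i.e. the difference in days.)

May 21, 1955 → May 21, 1956: 366 days (Feb 29, 1956 is in that span).
May 21, 1956 → May 21, 1957: 365 days.
May 21, 1957 → Jun 21, 1957: 31 days (May has 31).
Jun 21, 1957 → Jul 21, 1957: 30 days (June has 30).
Jul 21, 1957 → Aug 21, 1957: 31 days (July has 31).
Aug 21, 1957 → Aug 31, 1957: 10 days.
Total: 833 days.

833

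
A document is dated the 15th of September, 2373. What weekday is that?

Doomsday rule: the anchor day for the 2300s is Wednesday. For year 73: 73÷12 = 6 r 1, and 1÷4 = 0, so 6+1+0 = 7.
Wednesday + 7 ≡ Wednesday — that's 2373's doomsday.
In September the doomsday date is Sep 5.
Sep 15 is 10 days after Sep 5; 10 mod 7 = 3, so Wednesday + 3 = Saturday.

Saturday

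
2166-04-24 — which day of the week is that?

Thursday

Doomsday rule: the anchor day for the 2100s is Sunday. For year 66: 66÷12 = 5 r 6, and 6÷4 = 1, so 5+6+1 = 12.
Sunday + 12 ≡ Friday — that's 2166's doomsday.
In April the doomsday date is Apr 4.
Apr 24 is 20 days after Apr 4; 20 mod 7 = 6, so Friday + 6 = Thursday.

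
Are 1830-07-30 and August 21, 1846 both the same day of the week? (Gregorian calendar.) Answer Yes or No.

From Jul 30, 1830 to Aug 21, 1846 is 5866 days.
5866 mod 7 = 0, so they are the same weekday.
(Jul 30, 1830 is a Friday; Aug 21, 1846 is a Friday.)

Yes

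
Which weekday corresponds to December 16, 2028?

Saturday

Doomsday rule: the anchor day for the 2000s is Tuesday. For year 28: 28÷12 = 2 r 4, and 4÷4 = 1, so 2+4+1 = 7.
Tuesday + 7 ≡ Tuesday — that's 2028's doomsday.
In December the doomsday date is Dec 12.
Dec 16 is 4 days after Dec 12; 4 mod 7 = 4, so Tuesday + 4 = Saturday.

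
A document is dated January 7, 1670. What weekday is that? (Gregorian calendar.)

Tuesday

Doomsday rule: the anchor day for the 1600s is Tuesday. For year 70: 70÷12 = 5 r 10, and 10÷4 = 2, so 5+10+2 = 17.
Tuesday + 17 ≡ Friday — that's 1670's doomsday.
In January the doomsday date is Jan 3 (1670 is not a leap year).
Jan 7 is 4 days after Jan 3; 4 mod 7 = 4, so Friday + 4 = Tuesday.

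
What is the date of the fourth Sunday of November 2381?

November 22, 2381

November 1, 2381 is a Sunday.
The first Sunday is therefore November 1 (same day).
The fourth Sunday is 1 + 3×7 = November 22.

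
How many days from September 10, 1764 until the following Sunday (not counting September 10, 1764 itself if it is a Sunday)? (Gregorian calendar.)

6

Sep 10, 1764 is a Monday.
From Monday to the next Sunday is 6 days.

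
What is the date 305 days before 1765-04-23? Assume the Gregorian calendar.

June 22, 1764

−23 → Mar 31, 1765 (end of Mar, 31 days; 282 left).
−31 → Feb 28, 1765 (end of Feb, 28 days; 251 left).
−28 → Jan 31, 1765 (end of Jan, 31 days; 223 left).
−31 → Dec 31, 1764 (end of Dec, 31 days; 192 left).
−31 → Nov 30, 1764 (end of Nov, 30 days; 161 left).
−30 → Oct 31, 1764 (end of Oct, 31 days; 131 left).
−31 → Sep 30, 1764 (end of Sep, 30 days; 100 left).
−30 → Aug 31, 1764 (end of Aug, 31 days; 70 left).
−31 → Jul 31, 1764 (end of Jul, 31 days; 39 left).
−31 → Jun 30, 1764 (end of Jun, 30 days; 8 left).
−8 → Jun 22, 1764.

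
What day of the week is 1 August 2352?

Doomsday rule: the anchor day for the 2300s is Wednesday. For year 52: 52÷12 = 4 r 4, and 4÷4 = 1, so 4+4+1 = 9.
Wednesday + 9 ≡ Friday — that's 2352's doomsday.
In August the doomsday date is Aug 8.
Aug 1 is 7 days before Aug 8; 7 mod 7 = 0, so Friday − 0 = Friday.

Friday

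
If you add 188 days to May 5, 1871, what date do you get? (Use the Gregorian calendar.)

November 9, 1871

May has 31 days: +27 → Jun 1, 1871 (161 left).
Jun has 30 days: +30 → Jul 1, 1871 (131 left).
Jul has 31 days: +31 → Aug 1, 1871 (100 left).
Aug has 31 days: +31 → Sep 1, 1871 (69 left).
Sep has 30 days: +30 → Oct 1, 1871 (39 left).
Oct has 31 days: +31 → Nov 1, 1871 (8 left).
+8 → Nov 9, 1871.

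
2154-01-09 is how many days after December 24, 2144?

Dec 24, 2144 → Dec 24, 2145: 365 days.
Dec 24, 2145 → Dec 24, 2146: 365 days.
Dec 24, 2146 → Dec 24, 2147: 365 days.
Dec 24, 2147 → Dec 24, 2148: 366 days (Feb 29, 2148 is in that span).
Dec 24, 2148 → Dec 24, 2149: 365 days.
Dec 24, 2149 → Dec 24, 2150: 365 days.
Dec 24, 2150 → Dec 24, 2151: 365 days.
Dec 24, 2151 → Dec 24, 2152: 366 days (Feb 29, 2152 is in that span).
Dec 24, 2152 → Jan 24, 2153: 31 days (December has 31).
Jan 24, 2153 → Feb 24, 2153: 31 days (January has 31).
Feb 24, 2153 → Mar 24, 2153: 28 days (February has 28).
Mar 24, 2153 → Apr 24, 2153: 31 days (March has 31).
Apr 24, 2153 → May 24, 2153: 30 days (April has 30).
May 24, 2153 → Jun 24, 2153: 31 days (May has 31).
Jun 24, 2153 → Jul 24, 2153: 30 days (June has 30).
Jul 24, 2153 → Aug 24, 2153: 31 days (July has 31).
Aug 24, 2153 → Sep 24, 2153: 31 days (August has 31).
Sep 24, 2153 → Oct 24, 2153: 30 days (September has 30).
Oct 24, 2153 → Nov 24, 2153: 31 days (October has 31).
Nov 24, 2153 → Dec 24, 2153: 30 days (November has 30).
Dec 24, 2153 → Jan 9, 2154: 16 days.
Total: 3303 days.

3303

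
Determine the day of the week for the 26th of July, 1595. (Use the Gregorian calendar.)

Doomsday rule: the anchor day for the 1500s is Wednesday. For year 95: 95÷12 = 7 r 11, and 11÷4 = 2, so 7+11+2 = 20.
Wednesday + 20 ≡ Tuesday — that's 1595's doomsday.
In July the doomsday date is Jul 11.
Jul 26 is 15 days after Jul 11; 15 mod 7 = 1, so Tuesday + 1 = Wednesday.

Wednesday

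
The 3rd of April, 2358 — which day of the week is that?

Thursday

Doomsday rule: the anchor day for the 2300s is Wednesday. For year 58: 58÷12 = 4 r 10, and 10÷4 = 2, so 4+10+2 = 16.
Wednesday + 16 ≡ Friday — that's 2358's doomsday.
In April the doomsday date is Apr 4.
Apr 3 is 1 day before Apr 4; 1 mod 7 = 1, so Friday − 1 = Thursday.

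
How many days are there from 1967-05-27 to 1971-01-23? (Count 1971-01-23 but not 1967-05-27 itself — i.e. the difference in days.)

May 27, 1967 → May 27, 1968: 366 days (Feb 29, 1968 is in that span).
May 27, 1968 → May 27, 1969: 365 days.
May 27, 1969 → May 27, 1970: 365 days.
May 27, 1970 → Jun 27, 1970: 31 days (May has 31).
Jun 27, 1970 → Jul 27, 1970: 30 days (June has 30).
Jul 27, 1970 → Aug 27, 1970: 31 days (July has 31).
Aug 27, 1970 → Sep 27, 1970: 31 days (August has 31).
Sep 27, 1970 → Oct 27, 1970: 30 days (September has 30).
Oct 27, 1970 → Nov 27, 1970: 31 days (October has 31).
Nov 27, 1970 → Dec 27, 1970: 30 days (November has 30).
Dec 27, 1970 → Jan 23, 1971: 27 days.
Total: 1337 days.

1337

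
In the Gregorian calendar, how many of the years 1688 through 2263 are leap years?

Multiples of 4 in [1688,2263]: 144.
Of those, multiples of 100: 6 (not leap unless ÷400).
Multiples of 400: 1.
Leap years = 144 − 6 + 1 = 139.

139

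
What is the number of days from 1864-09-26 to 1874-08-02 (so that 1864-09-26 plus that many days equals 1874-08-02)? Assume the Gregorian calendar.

Sep 26, 1864 → Sep 26, 1865: 365 days.
Sep 26, 1865 → Sep 26, 1866: 365 days.
Sep 26, 1866 → Sep 26, 1867: 365 days.
Sep 26, 1867 → Sep 26, 1868: 366 days (Feb 29, 1868 is in that span).
Sep 26, 1868 → Sep 26, 1869: 365 days.
Sep 26, 1869 → Sep 26, 1870: 365 days.
Sep 26, 1870 → Sep 26, 1871: 365 days.
Sep 26, 1871 → Sep 26, 1872: 366 days (Feb 29, 1872 is in that span).
Sep 26, 1872 → Sep 26, 1873: 365 days.
Sep 26, 1873 → Oct 26, 1873: 30 days (September has 30).
Oct 26, 1873 → Nov 26, 1873: 31 days (October has 31).
Nov 26, 1873 → Dec 26, 1873: 30 days (November has 30).
Dec 26, 1873 → Jan 26, 1874: 31 days (December has 31).
Jan 26, 1874 → Feb 26, 1874: 31 days (January has 31).
Feb 26, 1874 → Mar 26, 1874: 28 days (February has 28).
Mar 26, 1874 → Apr 26, 1874: 31 days (March has 31).
Apr 26, 1874 → May 26, 1874: 30 days (April has 30).
May 26, 1874 → Jun 26, 1874: 31 days (May has 31).
Jun 26, 1874 → Jul 26, 1874: 30 days (June has 30).
Jul 26, 1874 → Aug 2, 1874: 7 days.
Total: 3597 days.

3597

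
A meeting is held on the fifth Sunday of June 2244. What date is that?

June 1, 2244 is a Saturday.
The first Sunday is therefore June 2 (1 days later).
The fifth Sunday is 2 + 4×7 = June 30.

June 30, 2244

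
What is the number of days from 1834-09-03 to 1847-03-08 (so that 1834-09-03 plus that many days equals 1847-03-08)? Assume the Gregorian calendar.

4569

Sep 3, 1834 → Sep 3, 1835: 365 days.
Sep 3, 1835 → Sep 3, 1836: 366 days (Feb 29, 1836 is in that span).
Sep 3, 1836 → Sep 3, 1837: 365 days.
Sep 3, 1837 → Sep 3, 1838: 365 days.
Sep 3, 1838 → Sep 3, 1839: 365 days.
Sep 3, 1839 → Sep 3, 1840: 366 days (Feb 29, 1840 is in that span).
Sep 3, 1840 → Sep 3, 1841: 365 days.
Sep 3, 1841 → Sep 3, 1842: 365 days.
Sep 3, 1842 → Sep 3, 1843: 365 days.
Sep 3, 1843 → Sep 3, 1844: 366 days (Feb 29, 1844 is in that span).
Sep 3, 1844 → Sep 3, 1845: 365 days.
Sep 3, 1845 → Sep 3, 1846: 365 days.
Sep 3, 1846 → Oct 3, 1846: 30 days (September has 30).
Oct 3, 1846 → Nov 3, 1846: 31 days (October has 31).
Nov 3, 1846 → Dec 3, 1846: 30 days (November has 30).
Dec 3, 1846 → Jan 3, 1847: 31 days (December has 31).
Jan 3, 1847 → Feb 3, 1847: 31 days (January has 31).
Feb 3, 1847 → Mar 3, 1847: 28 days (February has 28).
Mar 3, 1847 → Mar 8, 1847: 5 days.
Total: 4569 days.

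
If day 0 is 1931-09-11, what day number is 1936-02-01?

1604

Sep 11, 1931 → Sep 11, 1932: 366 days (Feb 29, 1932 is in that span).
Sep 11, 1932 → Sep 11, 1933: 365 days.
Sep 11, 1933 → Sep 11, 1934: 365 days.
Sep 11, 1934 → Sep 11, 1935: 365 days.
Sep 11, 1935 → Oct 11, 1935: 30 days (September has 30).
Oct 11, 1935 → Nov 11, 1935: 31 days (October has 31).
Nov 11, 1935 → Dec 11, 1935: 30 days (November has 30).
Dec 11, 1935 → Jan 11, 1936: 31 days (December has 31).
Jan 11, 1936 → Feb 1, 1936: 21 days.
Total: 1604 days.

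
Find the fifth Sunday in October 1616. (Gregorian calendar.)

October 30, 1616

October 1, 1616 is a Saturday.
The first Sunday is therefore October 2 (1 days later).
The fifth Sunday is 2 + 4×7 = October 30.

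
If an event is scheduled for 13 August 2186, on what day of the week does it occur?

Doomsday rule: the anchor day for the 2100s is Sunday. For year 86: 86÷12 = 7 r 2, and 2÷4 = 0, so 7+2+0 = 9.
Sunday + 9 ≡ Tuesday — that's 2186's doomsday.
In August the doomsday date is Aug 8.
Aug 13 is 5 days after Aug 8; 5 mod 7 = 5, so Tuesday + 5 = Sunday.

Sunday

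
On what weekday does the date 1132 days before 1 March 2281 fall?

First find the weekday of Mar 1, 2281. Doomsday rule: the anchor day for the 2200s is Friday. For year 81: 81÷12 = 6 r 9, and 9÷4 = 2, so 6+9+2 = 17.
Friday + 17 ≡ Monday — that's 2281's doomsday.
In March the doomsday date is Mar 14.
Mar 1 is 13 days before Mar 14; 13 mod 7 = 6, so Monday − 6 = Tuesday.
1132 mod 7 = 5, so 1132 days before a Tuesday is Tuesday − 5 = Thursday.

Thursday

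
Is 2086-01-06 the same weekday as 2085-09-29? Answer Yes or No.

No

From Sep 29, 2085 to Jan 6, 2086 is 99 days.
99 mod 7 = 1, so they are different weekdays.
(Sep 29, 2085 is a Saturday; Jan 6, 2086 is a Sunday.)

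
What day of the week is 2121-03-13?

Thursday

Doomsday rule: the anchor day for the 2100s is Sunday. For year 21: 21÷12 = 1 r 9, and 9÷4 = 2, so 1+9+2 = 12.
Sunday + 12 ≡ Friday — that's 2121's doomsday.
In March the doomsday date is Mar 14.
Mar 13 is 1 day before Mar 14; 1 mod 7 = 1, so Friday − 1 = Thursday.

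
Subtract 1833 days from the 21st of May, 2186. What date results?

−365 (one year) → May 21, 2185 (1468 left).
−365 (one year) → May 21, 2184 (1103 left).
−366 (one year; includes Feb 29, 2184) → May 21, 2183 (737 left).
−365 (one year) → May 21, 2182 (372 left).
−21 → Apr 30, 2182 (end of Apr, 30 days; 351 left).
−30 → Mar 31, 2182 (end of Mar, 31 days; 321 left).
−31 → Feb 28, 2182 (end of Feb, 28 days; 290 left).
−28 → Jan 31, 2182 (end of Jan, 31 days; 262 left).
−31 → Dec 31, 2181 (end of Dec, 31 days; 231 left).
−31 → Nov 30, 2181 (end of Nov, 30 days; 200 left).
−30 → Oct 31, 2181 (end of Oct, 31 days; 170 left).
−31 → Sep 30, 2181 (end of Sep, 30 days; 139 left).
−30 → Aug 31, 2181 (end of Aug, 31 days; 109 left).
−31 → Jul 31, 2181 (end of Jul, 31 days; 78 left).
−31 → Jun 30, 2181 (end of Jun, 30 days; 47 left).
−30 → May 31, 2181 (end of May, 31 days; 17 left).
−17 → May 14, 2181.

May 14, 2181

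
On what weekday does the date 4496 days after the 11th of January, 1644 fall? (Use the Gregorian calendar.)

Wednesday

Jan 11, 1644 is a Monday.
4496 mod 7 = 2, so 4496 days after a Monday is Monday + 2 = Wednesday.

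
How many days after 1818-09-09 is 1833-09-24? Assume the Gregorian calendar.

5494

Sep 9, 1818 → Sep 9, 1819: 365 days.
Sep 9, 1819 → Sep 9, 1820: 366 days (Feb 29, 1820 is in that span).
Sep 9, 1820 → Sep 9, 1821: 365 days.
Sep 9, 1821 → Sep 9, 1822: 365 days.
Sep 9, 1822 → Sep 9, 1823: 365 days.
Sep 9, 1823 → Sep 9, 1824: 366 days (Feb 29, 1824 is in that span).
Sep 9, 1824 → Sep 9, 1825: 365 days.
Sep 9, 1825 → Sep 9, 1826: 365 days.
Sep 9, 1826 → Sep 9, 1827: 365 days.
Sep 9, 1827 → Sep 9, 1828: 366 days (Feb 29, 1828 is in that span).
Sep 9, 1828 → Sep 9, 1829: 365 days.
Sep 9, 1829 → Sep 9, 1830: 365 days.
Sep 9, 1830 → Sep 9, 1831: 365 days.
Sep 9, 1831 → Sep 9, 1832: 366 days (Feb 29, 1832 is in that span).
Sep 9, 1832 → Oct 9, 1832: 30 days (September has 30).
Oct 9, 1832 → Nov 9, 1832: 31 days (October has 31).
Nov 9, 1832 → Dec 9, 1832: 30 days (November has 30).
Dec 9, 1832 → Jan 9, 1833: 31 days (December has 31).
Jan 9, 1833 → Feb 9, 1833: 31 days (January has 31).
Feb 9, 1833 → Mar 9, 1833: 28 days (February has 28).
Mar 9, 1833 → Apr 9, 1833: 31 days (March has 31).
Apr 9, 1833 → May 9, 1833: 30 days (April has 30).
May 9, 1833 → Jun 9, 1833: 31 days (May has 31).
Jun 9, 1833 → Jul 9, 1833: 30 days (June has 30).
Jul 9, 1833 → Aug 9, 1833: 31 days (July has 31).
Aug 9, 1833 → Sep 9, 1833: 31 days (August has 31).
Sep 9, 1833 → Sep 24, 1833: 15 days.
Total: 5494 days.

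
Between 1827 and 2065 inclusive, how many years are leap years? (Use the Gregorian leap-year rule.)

59

Multiples of 4 in [1827,2065]: 60.
Of those, multiples of 100: 2 (not leap unless ÷400).
Multiples of 400: 1.
Leap years = 60 − 2 + 1 = 59.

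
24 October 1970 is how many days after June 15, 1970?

131

Jun 15, 1970 → Jul 15, 1970: 30 days (June has 30).
Jul 15, 1970 → Aug 15, 1970: 31 days (July has 31).
Aug 15, 1970 → Sep 15, 1970: 31 days (August has 31).
Sep 15, 1970 → Oct 15, 1970: 30 days (September has 30).
Oct 15, 1970 → Oct 24, 1970: 9 days.
Total: 131 days.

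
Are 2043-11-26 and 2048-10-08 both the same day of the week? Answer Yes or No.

From Nov 26, 2043 to Oct 8, 2048 is 1778 days.
1778 mod 7 = 0, so they are the same weekday.
(Nov 26, 2043 is a Thursday; Oct 8, 2048 is a Thursday.)

Yes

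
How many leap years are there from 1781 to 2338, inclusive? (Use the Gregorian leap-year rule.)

Multiples of 4 in [1781,2338]: 139.
Of those, multiples of 100: 6 (not leap unless ÷400).
Multiples of 400: 1.
Leap years = 139 − 6 + 1 = 134.

134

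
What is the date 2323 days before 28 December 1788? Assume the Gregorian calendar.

−366 (one year; includes Feb 29, 1788) → Dec 28, 1787 (1957 left).
−365 (one year) → Dec 28, 1786 (1592 left).
−365 (one year) → Dec 28, 1785 (1227 left).
−365 (one year) → Dec 28, 1784 (862 left).
−366 (one year; includes Feb 29, 1784) → Dec 28, 1783 (496 left).
−365 (one year) → Dec 28, 1782 (131 left).
−28 → Nov 30, 1782 (end of Nov, 30 days; 103 left).
−30 → Oct 31, 1782 (end of Oct, 31 days; 73 left).
−31 → Sep 30, 1782 (end of Sep, 30 days; 42 left).
−30 → Aug 31, 1782 (end of Aug, 31 days; 12 left).
−12 → Aug 19, 1782.

August 19, 1782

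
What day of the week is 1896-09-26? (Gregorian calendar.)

Saturday

January 1, 1896 is a Wednesday.
Jan 1, 1896 → Feb 1, 1896: 31 days (January has 31).
Feb 1, 1896 → Mar 1, 1896: 29 days (February has 29).
Mar 1, 1896 → Apr 1, 1896: 31 days (March has 31).
Apr 1, 1896 → May 1, 1896: 30 days (April has 30).
May 1, 1896 → Jun 1, 1896: 31 days (May has 31).
Jun 1, 1896 → Jul 1, 1896: 30 days (June has 30).
Jul 1, 1896 → Aug 1, 1896: 31 days (July has 31).
Aug 1, 1896 → Sep 1, 1896: 31 days (August has 31).
Sep 1, 1896 → Sep 26, 1896: 25 days.
Total: 269 days.
269 mod 7 = 3, so Wednesday + 3 = Saturday.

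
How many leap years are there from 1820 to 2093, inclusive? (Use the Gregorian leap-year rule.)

68

Multiples of 4 in [1820,2093]: 69.
Of those, multiples of 100: 2 (not leap unless ÷400).
Multiples of 400: 1.
Leap years = 69 − 2 + 1 = 68.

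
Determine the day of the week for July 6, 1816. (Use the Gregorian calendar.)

Doomsday rule: the anchor day for the 1800s is Friday. For year 16: 16÷12 = 1 r 4, and 4÷4 = 1, so 1+4+1 = 6.
Friday + 6 ≡ Thursday — that's 1816's doomsday.
In July the doomsday date is Jul 11.
Jul 6 is 5 days before Jul 11; 5 mod 7 = 5, so Thursday − 5 = Saturday.

Saturday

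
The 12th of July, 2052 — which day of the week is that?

Friday

January 1, 2052 is a Monday.
Jan 1, 2052 → Feb 1, 2052: 31 days (January has 31).
Feb 1, 2052 → Mar 1, 2052: 29 days (February has 29).
Mar 1, 2052 → Apr 1, 2052: 31 days (March has 31).
Apr 1, 2052 → May 1, 2052: 30 days (April has 30).
May 1, 2052 → Jun 1, 2052: 31 days (May has 31).
Jun 1, 2052 → Jul 1, 2052: 30 days (June has 30).
Jul 1, 2052 → Jul 12, 2052: 11 days.
Total: 193 days.
193 mod 7 = 4, so Monday + 4 = Friday.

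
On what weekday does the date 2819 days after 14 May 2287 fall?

Thursday

First find the weekday of May 14, 2287. Doomsday rule: the anchor day for the 2200s is Friday. For year 87: 87÷12 = 7 r 3, and 3÷4 = 0, so 7+3+0 = 10.
Friday + 10 ≡ Monday — that's 2287's doomsday.
In May the doomsday date is May 9.
May 14 is 5 days after May 9; 5 mod 7 = 5, so Monday + 5 = Saturday.
2819 mod 7 = 5, so 2819 days after a Saturday is Saturday + 5 = Thursday.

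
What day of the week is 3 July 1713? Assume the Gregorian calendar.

Monday

Doomsday rule: the anchor day for the 1700s is Sunday. For year 13: 13÷12 = 1 r 1, and 1÷4 = 0, so 1+1+0 = 2.
Sunday + 2 ≡ Tuesday — that's 1713's doomsday.
In July the doomsday date is Jul 11.
Jul 3 is 8 days before Jul 11; 8 mod 7 = 1, so Tuesday − 1 = Monday.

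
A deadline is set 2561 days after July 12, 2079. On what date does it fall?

+366 (one year; includes Feb 29, 2080) → Jul 12, 2080 (2195 left).
+365 (one year) → Jul 12, 2081 (1830 left).
+365 (one year) → Jul 12, 2082 (1465 left).
+365 (one year) → Jul 12, 2083 (1100 left).
+366 (one year; includes Feb 29, 2084) → Jul 12, 2084 (734 left).
+365 (one year) → Jul 12, 2085 (369 left).
Jul has 31 days: +20 → Aug 1, 2085 (349 left).
Aug has 31 days: +31 → Sep 1, 2085 (318 left).
Sep has 30 days: +30 → Oct 1, 2085 (288 left).
Oct has 31 days: +31 → Nov 1, 2085 (257 left).
Nov has 30 days: +30 → Dec 1, 2085 (227 left).
Dec has 31 days: +31 → Jan 1, 2086 (196 left).
Jan has 31 days: +31 → Feb 1, 2086 (165 left).
Feb has 28 days: +28 → Mar 1, 2086 (137 left).
Mar has 31 days: +31 → Apr 1, 2086 (106 left).
Apr has 30 days: +30 → May 1, 2086 (76 left).
May has 31 days: +31 → Jun 1, 2086 (45 left).
Jun has 30 days: +30 → Jul 1, 2086 (15 left).
+15 → Jul 16, 2086.

July 16, 2086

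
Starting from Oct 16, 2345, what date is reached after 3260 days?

September 19, 2354

+365 (one year) → Oct 16, 2346 (2895 left).
+365 (one year) → Oct 16, 2347 (2530 left).
+366 (one year; includes Feb 29, 2348) → Oct 16, 2348 (2164 left).
+365 (one year) → Oct 16, 2349 (1799 left).
+365 (one year) → Oct 16, 2350 (1434 left).
+365 (one year) → Oct 16, 2351 (1069 left).
+366 (one year; includes Feb 29, 2352) → Oct 16, 2352 (703 left).
+365 (one year) → Oct 16, 2353 (338 left).
Oct has 31 days: +16 → Nov 1, 2353 (322 left).
Nov has 30 days: +30 → Dec 1, 2353 (292 left).
Dec has 31 days: +31 → Jan 1, 2354 (261 left).
Jan has 31 days: +31 → Feb 1, 2354 (230 left).
Feb has 28 days: +28 → Mar 1, 2354 (202 left).
Mar has 31 days: +31 → Apr 1, 2354 (171 left).
Apr has 30 days: +30 → May 1, 2354 (141 left).
May has 31 days: +31 → Jun 1, 2354 (110 left).
Jun has 30 days: +30 → Jul 1, 2354 (80 left).
Jul has 31 days: +31 → Aug 1, 2354 (49 left).
Aug has 31 days: +31 → Sep 1, 2354 (18 left).
+18 → Sep 19, 2354.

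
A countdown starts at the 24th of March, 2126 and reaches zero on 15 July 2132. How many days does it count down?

Mar 24, 2126 → Mar 24, 2127: 365 days.
Mar 24, 2127 → Mar 24, 2128: 366 days (Feb 29, 2128 is in that span).
Mar 24, 2128 → Mar 24, 2129: 365 days.
Mar 24, 2129 → Mar 24, 2130: 365 days.
Mar 24, 2130 → Mar 24, 2131: 365 days.
Mar 24, 2131 → Mar 24, 2132: 366 days (Feb 29, 2132 is in that span).
Mar 24, 2132 → Apr 24, 2132: 31 days (March has 31).
Apr 24, 2132 → May 24, 2132: 30 days (April has 30).
May 24, 2132 → Jun 24, 2132: 31 days (May has 31).
Jun 24, 2132 → Jul 15, 2132: 21 days.
Total: 2305 days.

2305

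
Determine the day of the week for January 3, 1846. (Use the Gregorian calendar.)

Saturday

January 1, 1846 is a Thursday.
Jan 1, 1846 → Jan 3, 1846: 2 days.
Total: 2 days.
2 mod 7 = 2, so Thursday + 2 = Saturday.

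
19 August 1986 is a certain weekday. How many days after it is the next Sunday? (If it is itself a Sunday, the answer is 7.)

Aug 19, 1986 is a Tuesday.
From Tuesday to the next Sunday is 5 days.

5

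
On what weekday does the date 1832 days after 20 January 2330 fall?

Saturday

First find the weekday of Jan 20, 2330. Doomsday rule: the anchor day for the 2300s is Wednesday. For year 30: 30÷12 = 2 r 6, and 6÷4 = 1, so 2+6+1 = 9.
Wednesday + 9 ≡ Friday — that's 2330's doomsday.
In January the doomsday date is Jan 3 (2330 is not a leap year).
Jan 20 is 17 days after Jan 3; 17 mod 7 = 3, so Friday + 3 = Monday.
1832 mod 7 = 5, so 1832 days after a Monday is Monday + 5 = Saturday.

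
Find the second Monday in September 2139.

September 14, 2139

September 1, 2139 is a Tuesday.
The first Monday is therefore September 7 (6 days later).
The second Monday is 7 + 1×7 = September 14.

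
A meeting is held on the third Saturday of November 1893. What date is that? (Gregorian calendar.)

November 1, 1893 is a Wednesday.
The first Saturday is therefore November 4 (3 days later).
The third Saturday is 4 + 2×7 = November 18.

November 18, 1893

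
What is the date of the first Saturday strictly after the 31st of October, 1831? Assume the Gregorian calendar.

November 5, 1831

Oct 31, 1831 is a Monday.
From Monday to the next Saturday is 5 days.
Oct 31, 1831 + 5 = Nov 5, 1831.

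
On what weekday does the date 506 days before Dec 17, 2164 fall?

Saturday

Dec 17, 2164 is a Monday.
506 mod 7 = 2, so 506 days before a Monday is Monday − 2 = Saturday.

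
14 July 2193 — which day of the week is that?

Doomsday rule: the anchor day for the 2100s is Sunday. For year 93: 93÷12 = 7 r 9, and 9÷4 = 2, so 7+9+2 = 18.
Sunday + 18 ≡ Thursday — that's 2193's doomsday.
In July the doomsday date is Jul 11.
Jul 14 is 3 days after Jul 11; 3 mod 7 = 3, so Thursday + 3 = Sunday.

Sunday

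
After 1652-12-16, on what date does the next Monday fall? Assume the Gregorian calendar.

December 23, 1652

Dec 16, 1652 is a Monday.
From Monday to the next Monday is 7 days.
Dec 16, 1652 + 7 = Dec 23, 1652.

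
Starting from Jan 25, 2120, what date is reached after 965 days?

+366 (one year; includes Feb 29, 2120) → Jan 25, 2121 (599 left).
+365 (one year) → Jan 25, 2122 (234 left).
Jan has 31 days: +7 → Feb 1, 2122 (227 left).
Feb has 28 days: +28 → Mar 1, 2122 (199 left).
Mar has 31 days: +31 → Apr 1, 2122 (168 left).
Apr has 30 days: +30 → May 1, 2122 (138 left).
May has 31 days: +31 → Jun 1, 2122 (107 left).
Jun has 30 days: +30 → Jul 1, 2122 (77 left).
Jul has 31 days: +31 → Aug 1, 2122 (46 left).
Aug has 31 days: +31 → Sep 1, 2122 (15 left).
+15 → Sep 16, 2122.

September 16, 2122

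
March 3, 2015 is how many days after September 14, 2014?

Sep 14, 2014 → Oct 14, 2014: 30 days (September has 30).
Oct 14, 2014 → Nov 14, 2014: 31 days (October has 31).
Nov 14, 2014 → Dec 14, 2014: 30 days (November has 30).
Dec 14, 2014 → Jan 14, 2015: 31 days (December has 31).
Jan 14, 2015 → Feb 14, 2015: 31 days (January has 31).
Feb 14, 2015 → Mar 3, 2015: 17 days.
Total: 170 days.

170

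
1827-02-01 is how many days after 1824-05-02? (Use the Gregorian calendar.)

1005

May 2, 1824 → May 2, 1825: 365 days.
May 2, 1825 → May 2, 1826: 365 days.
May 2, 1826 → Jun 2, 1826: 31 days (May has 31).
Jun 2, 1826 → Jul 2, 1826: 30 days (June has 30).
Jul 2, 1826 → Aug 2, 1826: 31 days (July has 31).
Aug 2, 1826 → Sep 2, 1826: 31 days (August has 31).
Sep 2, 1826 → Oct 2, 1826: 30 days (September has 30).
Oct 2, 1826 → Nov 2, 1826: 31 days (October has 31).
Nov 2, 1826 → Dec 2, 1826: 30 days (November has 30).
Dec 2, 1826 → Jan 2, 1827: 31 days (December has 31).
Jan 2, 1827 → Feb 1, 1827: 30 days.
Total: 1005 days.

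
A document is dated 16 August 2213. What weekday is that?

Doomsday rule: the anchor day for the 2200s is Friday. For year 13: 13÷12 = 1 r 1, and 1÷4 = 0, so 1+1+0 = 2.
Friday + 2 ≡ Sunday — that's 2213's doomsday.
In August the doomsday date is Aug 8.
Aug 16 is 8 days after Aug 8; 8 mod 7 = 1, so Sunday + 1 = Monday.

Monday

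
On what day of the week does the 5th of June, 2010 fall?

Doomsday rule: the anchor day for the 2000s is Tuesday. For year 10: 10÷12 = 0 r 10, and 10÷4 = 2, so 0+10+2 = 12.
Tuesday + 12 ≡ Sunday — that's 2010's doomsday.
In June the doomsday date is Jun 6.
Jun 5 is 1 day before Jun 6; 1 mod 7 = 1, so Sunday − 1 = Saturday.

Saturday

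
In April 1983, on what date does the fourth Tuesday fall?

April 26, 1983

April 1, 1983 is a Friday.
The first Tuesday is therefore April 5 (4 days later).
The fourth Tuesday is 5 + 3×7 = April 26.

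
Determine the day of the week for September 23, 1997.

Doomsday rule: the anchor day for the 1900s is Wednesday. For year 97: 97÷12 = 8 r 1, and 1÷4 = 0, so 8+1+0 = 9.
Wednesday + 9 ≡ Friday — that's 1997's doomsday.
In September the doomsday date is Sep 5.
Sep 23 is 18 days after Sep 5; 18 mod 7 = 4, so Friday + 4 = Tuesday.

Tuesday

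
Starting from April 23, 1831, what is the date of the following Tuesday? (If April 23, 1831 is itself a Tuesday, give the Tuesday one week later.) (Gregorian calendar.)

April 26, 1831

Apr 23, 1831 is a Saturday.
From Saturday to the next Tuesday is 3 days.
Apr 23, 1831 + 3 = Apr 26, 1831.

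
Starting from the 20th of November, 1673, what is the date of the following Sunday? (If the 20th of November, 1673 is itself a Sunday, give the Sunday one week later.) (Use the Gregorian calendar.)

November 26, 1673

Nov 20, 1673 is a Monday.
From Monday to the next Sunday is 6 days.
Nov 20, 1673 + 6 = Nov 26, 1673.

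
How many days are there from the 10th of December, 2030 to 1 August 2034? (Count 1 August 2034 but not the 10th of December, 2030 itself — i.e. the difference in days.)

1330

Dec 10, 2030 → Dec 10, 2031: 365 days.
Dec 10, 2031 → Dec 10, 2032: 366 days (Feb 29, 2032 is in that span).
Dec 10, 2032 → Dec 10, 2033: 365 days.
Dec 10, 2033 → Jan 10, 2034: 31 days (December has 31).
Jan 10, 2034 → Feb 10, 2034: 31 days (January has 31).
Feb 10, 2034 → Mar 10, 2034: 28 days (February has 28).
Mar 10, 2034 → Apr 10, 2034: 31 days (March has 31).
Apr 10, 2034 → May 10, 2034: 30 days (April has 30).
May 10, 2034 → Jun 10, 2034: 31 days (May has 31).
Jun 10, 2034 → Jul 10, 2034: 30 days (June has 30).
Jul 10, 2034 → Aug 1, 2034: 22 days.
Total: 1330 days.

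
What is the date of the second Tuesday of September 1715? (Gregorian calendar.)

September 10, 1715

September 1, 1715 is a Sunday.
The first Tuesday is therefore September 3 (2 days later).
The second Tuesday is 3 + 1×7 = September 10.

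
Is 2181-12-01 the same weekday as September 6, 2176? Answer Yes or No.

From Sep 6, 2176 to Dec 1, 2181 is 1912 days.
1912 mod 7 = 1, so they are different weekdays.
(Sep 6, 2176 is a Friday; Dec 1, 2181 is a Saturday.)

No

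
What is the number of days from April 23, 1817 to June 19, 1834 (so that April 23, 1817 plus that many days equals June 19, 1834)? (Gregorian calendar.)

6266

Apr 23, 1817 → Apr 23, 1818: 365 days.
Apr 23, 1818 → Apr 23, 1819: 365 days.
Apr 23, 1819 → Apr 23, 1820: 366 days (Feb 29, 1820 is in that span).
Apr 23, 1820 → Apr 23, 1821: 365 days.
Apr 23, 1821 → Apr 23, 1822: 365 days.
Apr 23, 1822 → Apr 23, 1823: 365 days.
Apr 23, 1823 → Apr 23, 1824: 366 days (Feb 29, 1824 is in that span).
Apr 23, 1824 → Apr 23, 1825: 365 days.
Apr 23, 1825 → Apr 23, 1826: 365 days.
Apr 23, 1826 → Apr 23, 1827: 365 days.
Apr 23, 1827 → Apr 23, 1828: 366 days (Feb 29, 1828 is in that span).
Apr 23, 1828 → Apr 23, 1829: 365 days.
Apr 23, 1829 → Apr 23, 1830: 365 days.
Apr 23, 1830 → Apr 23, 1831: 365 days.
Apr 23, 1831 → Apr 23, 1832: 366 days (Feb 29, 1832 is in that span).
Apr 23, 1832 → Apr 23, 1833: 365 days.
Apr 23, 1833 → Apr 23, 1834: 365 days.
Apr 23, 1834 → May 23, 1834: 30 days (April has 30).
May 23, 1834 → Jun 19, 1834: 27 days.
Total: 6266 days.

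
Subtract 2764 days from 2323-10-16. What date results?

March 22, 2316

−365 (one year) → Oct 16, 2322 (2399 left).
−365 (one year) → Oct 16, 2321 (2034 left).
−365 (one year) → Oct 16, 2320 (1669 left).
−366 (one year; includes Feb 29, 2320) → Oct 16, 2319 (1303 left).
−365 (one year) → Oct 16, 2318 (938 left).
−365 (one year) → Oct 16, 2317 (573 left).
−365 (one year) → Oct 16, 2316 (208 left).
−16 → Sep 30, 2316 (end of Sep, 30 days; 192 left).
−30 → Aug 31, 2316 (end of Aug, 31 days; 162 left).
−31 → Jul 31, 2316 (end of Jul, 31 days; 131 left).
−31 → Jun 30, 2316 (end of Jun, 30 days; 100 left).
−30 → May 31, 2316 (end of May, 31 days; 70 left).
−31 → Apr 30, 2316 (end of Apr, 30 days; 39 left).
−30 → Mar 31, 2316 (end of Mar, 31 days; 9 left).
−9 → Mar 22, 2316.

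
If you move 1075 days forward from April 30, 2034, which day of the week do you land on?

Apr 30, 2034 is a Sunday.
1075 mod 7 = 4, so 1075 days after a Sunday is Sunday + 4 = Thursday.

Thursday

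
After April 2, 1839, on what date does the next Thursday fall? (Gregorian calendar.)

April 4, 1839

Apr 2, 1839 is a Tuesday.
From Tuesday to the next Thursday is 2 days.
Apr 2, 1839 + 2 = Apr 4, 1839.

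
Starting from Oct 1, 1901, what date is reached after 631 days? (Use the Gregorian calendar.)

+365 (one year) → Oct 1, 1902 (266 left).
Oct has 31 days: +31 → Nov 1, 1902 (235 left).
Nov has 30 days: +30 → Dec 1, 1902 (205 left).
Dec has 31 days: +31 → Jan 1, 1903 (174 left).
Jan has 31 days: +31 → Feb 1, 1903 (143 left).
Feb has 28 days: +28 → Mar 1, 1903 (115 left).
Mar has 31 days: +31 → Apr 1, 1903 (84 left).
Apr has 30 days: +30 → May 1, 1903 (54 left).
May has 31 days: +31 → Jun 1, 1903 (23 left).
+23 → Jun 24, 1903.

June 24, 1903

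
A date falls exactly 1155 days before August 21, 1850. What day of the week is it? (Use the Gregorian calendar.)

Wednesday

First find the weekday of Aug 21, 1850. Doomsday rule: the anchor day for the 1800s is Friday. For year 50: 50÷12 = 4 r 2, and 2÷4 = 0, so 4+2+0 = 6.
Friday + 6 ≡ Thursday — that's 1850's doomsday.
In August the doomsday date is Aug 8.
Aug 21 is 13 days after Aug 8; 13 mod 7 = 6, so Thursday + 6 = Wednesday.
1155 mod 7 = 0, so 1155 days before a Wednesday is Wednesday − 0 = Wednesday.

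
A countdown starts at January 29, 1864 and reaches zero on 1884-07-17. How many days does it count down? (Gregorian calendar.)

Jan 29, 1864 → Jan 29, 1865: 366 days (Feb 29, 1864 is in that span).
Jan 29, 1865 → Jan 29, 1866: 365 days.
Jan 29, 1866 → Jan 29, 1867: 365 days.
Jan 29, 1867 → Jan 29, 1868: 365 days.
Jan 29, 1868 → Jan 29, 1869: 366 days (Feb 29, 1868 is in that span).
Jan 29, 1869 → Jan 29, 1870: 365 days.
Jan 29, 1870 → Jan 29, 1871: 365 days.
Jan 29, 1871 → Jan 29, 1872: 365 days.
Jan 29, 1872 → Jan 29, 1873: 366 days (Feb 29, 1872 is in that span).
Jan 29, 1873 → Jan 29, 1874: 365 days.
Jan 29, 1874 → Jan 29, 1875: 365 days.
Jan 29, 1875 → Jan 29, 1876: 365 days.
Jan 29, 1876 → Jan 29, 1877: 366 days (Feb 29, 1876 is in that span).
Jan 29, 1877 → Jan 29, 1878: 365 days.
Jan 29, 1878 → Jan 29, 1879: 365 days.
Jan 29, 1879 → Jan 29, 1880: 365 days.
Jan 29, 1880 → Jan 29, 1881: 366 days (Feb 29, 1880 is in that span).
Jan 29, 1881 → Jan 29, 1882: 365 days.
Jan 29, 1882 → Jan 29, 1883: 365 days.
Jan 29, 1883 → Jan 29, 1884: 365 days.
Jan 29, 1884 → Feb 29, 1884: 31 days (January has 31).
Feb 29, 1884 → Mar 29, 1884: 29 days (February has 29).
Mar 29, 1884 → Apr 29, 1884: 31 days (March has 31).
Apr 29, 1884 → May 29, 1884: 30 days (April has 30).
May 29, 1884 → Jun 29, 1884: 31 days (May has 31).
Jun 29, 1884 → Jul 17, 1884: 18 days.
Total: 7475 days.

7475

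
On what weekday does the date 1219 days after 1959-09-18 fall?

Saturday

Sep 18, 1959 is a Friday.
1219 mod 7 = 1, so 1219 days after a Friday is Friday + 1 = Saturday.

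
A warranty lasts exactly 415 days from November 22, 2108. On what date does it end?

+365 (one year) → Nov 22, 2109 (50 left).
Nov has 30 days: +9 → Dec 1, 2109 (41 left).
Dec has 31 days: +31 → Jan 1, 2110 (10 left).
+10 → Jan 11, 2110.

January 11, 2110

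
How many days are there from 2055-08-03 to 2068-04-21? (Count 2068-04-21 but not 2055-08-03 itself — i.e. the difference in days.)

4645

Aug 3, 2055 → Aug 3, 2056: 366 days (Feb 29, 2056 is in that span).
Aug 3, 2056 → Aug 3, 2057: 365 days.
Aug 3, 2057 → Aug 3, 2058: 365 days.
Aug 3, 2058 → Aug 3, 2059: 365 days.
Aug 3, 2059 → Aug 3, 2060: 366 days (Feb 29, 2060 is in that span).
Aug 3, 2060 → Aug 3, 2061: 365 days.
Aug 3, 2061 → Aug 3, 2062: 365 days.
Aug 3, 2062 → Aug 3, 2063: 365 days.
Aug 3, 2063 → Aug 3, 2064: 366 days (Feb 29, 2064 is in that span).
Aug 3, 2064 → Aug 3, 2065: 365 days.
Aug 3, 2065 → Aug 3, 2066: 365 days.
Aug 3, 2066 → Aug 3, 2067: 365 days.
Aug 3, 2067 → Sep 3, 2067: 31 days (August has 31).
Sep 3, 2067 → Oct 3, 2067: 30 days (September has 30).
Oct 3, 2067 → Nov 3, 2067: 31 days (October has 31).
Nov 3, 2067 → Dec 3, 2067: 30 days (November has 30).
Dec 3, 2067 → Jan 3, 2068: 31 days (December has 31).
Jan 3, 2068 → Feb 3, 2068: 31 days (January has 31).
Feb 3, 2068 → Mar 3, 2068: 29 days (February has 29).
Mar 3, 2068 → Apr 3, 2068: 31 days (March has 31).
Apr 3, 2068 → Apr 21, 2068: 18 days.
Total: 4645 days.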